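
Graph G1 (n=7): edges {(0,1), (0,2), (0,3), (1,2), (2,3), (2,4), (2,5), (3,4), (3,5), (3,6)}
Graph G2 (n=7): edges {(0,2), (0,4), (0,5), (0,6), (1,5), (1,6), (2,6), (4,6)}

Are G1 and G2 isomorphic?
No, not isomorphic

The graphs are NOT isomorphic.

Connected components of G1: 1 component(s) with vertex sets [[0, 1, 2, 3, 4, 5, 6]], sizes [7].
Connected components of G2: 2 component(s) with vertex sets [[3], [0, 1, 2, 4, 5, 6]], sizes [1, 6].
The number of connected components (and the multiset of component sizes) is an isomorphism invariant — an isomorphism maps each component of G1 bijectively onto a component of G2. Since G1 has 1 component(s) and G2 has 2, they cannot be isomorphic.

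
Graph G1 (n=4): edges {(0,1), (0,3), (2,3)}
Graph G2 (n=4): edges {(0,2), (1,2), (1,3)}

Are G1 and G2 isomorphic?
Yes, isomorphic

The graphs are isomorphic.
One valid mapping φ: V(G1) → V(G2): 0→2, 1→0, 2→3, 3→1

Verify φ preserves adjacency — for each edge of G1, its image is an edge of G2:
  (0,1) → (φ(0),φ(1)) = (0,2) ∈ E(G2) ✓
  (0,3) → (φ(0),φ(3)) = (1,2) ∈ E(G2) ✓
  (2,3) → (φ(2),φ(3)) = (1,3) ∈ E(G2) ✓
All 3 edges of G1 map to edges of G2, and |E(G1)| = |E(G2)| = 3, so φ is a bijection on edges as well as vertices. Hence G1 ≅ G2.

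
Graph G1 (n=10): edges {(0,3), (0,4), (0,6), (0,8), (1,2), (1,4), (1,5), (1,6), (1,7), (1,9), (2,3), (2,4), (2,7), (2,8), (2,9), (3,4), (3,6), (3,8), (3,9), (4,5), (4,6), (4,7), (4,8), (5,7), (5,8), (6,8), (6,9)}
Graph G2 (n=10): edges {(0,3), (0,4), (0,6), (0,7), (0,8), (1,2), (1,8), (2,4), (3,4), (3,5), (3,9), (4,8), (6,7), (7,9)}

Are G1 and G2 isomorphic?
No, not isomorphic

The graphs are NOT isomorphic.

Counting triangles (3-cliques): G1 has 26, G2 has 3.
Triangle count is an isomorphism invariant, so differing triangle counts rule out isomorphism.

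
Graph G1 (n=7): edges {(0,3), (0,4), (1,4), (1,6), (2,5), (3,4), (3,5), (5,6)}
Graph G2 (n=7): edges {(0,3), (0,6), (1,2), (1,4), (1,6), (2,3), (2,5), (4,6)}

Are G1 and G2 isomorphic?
Yes, isomorphic

The graphs are isomorphic.
One valid mapping φ: V(G1) → V(G2): 0→4, 1→0, 2→5, 3→1, 4→6, 5→2, 6→3

Verify φ preserves adjacency — for each edge of G1, its image is an edge of G2:
  (0,3) → (φ(0),φ(3)) = (1,4) ∈ E(G2) ✓
  (0,4) → (φ(0),φ(4)) = (4,6) ∈ E(G2) ✓
  (1,4) → (φ(1),φ(4)) = (0,6) ∈ E(G2) ✓
  (1,6) → (φ(1),φ(6)) = (0,3) ∈ E(G2) ✓
  (2,5) → (φ(2),φ(5)) = (2,5) ∈ E(G2) ✓
  (3,4) → (φ(3),φ(4)) = (1,6) ∈ E(G2) ✓
  (3,5) → (φ(3),φ(5)) = (1,2) ∈ E(G2) ✓
  (5,6) → (φ(5),φ(6)) = (2,3) ∈ E(G2) ✓
All 8 edges of G1 map to edges of G2, and |E(G1)| = |E(G2)| = 8, so φ is a bijection on edges as well as vertices. Hence G1 ≅ G2.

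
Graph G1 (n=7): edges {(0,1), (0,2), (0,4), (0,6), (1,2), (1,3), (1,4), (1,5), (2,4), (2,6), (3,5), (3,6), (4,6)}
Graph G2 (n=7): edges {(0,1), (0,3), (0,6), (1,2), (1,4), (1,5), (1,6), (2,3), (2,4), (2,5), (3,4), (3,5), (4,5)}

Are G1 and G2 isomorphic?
Yes, isomorphic

The graphs are isomorphic.
One valid mapping φ: V(G1) → V(G2): 0→2, 1→1, 2→5, 3→0, 4→4, 5→6, 6→3

Verify φ preserves adjacency — for each edge of G1, its image is an edge of G2:
  (0,1) → (φ(0),φ(1)) = (1,2) ∈ E(G2) ✓
  (0,2) → (φ(0),φ(2)) = (2,5) ∈ E(G2) ✓
  (0,4) → (φ(0),φ(4)) = (2,4) ∈ E(G2) ✓
  (0,6) → (φ(0),φ(6)) = (2,3) ∈ E(G2) ✓
  (1,2) → (φ(1),φ(2)) = (1,5) ∈ E(G2) ✓
  (1,3) → (φ(1),φ(3)) = (0,1) ∈ E(G2) ✓
  (1,4) → (φ(1),φ(4)) = (1,4) ∈ E(G2) ✓
  (1,5) → (φ(1),φ(5)) = (1,6) ∈ E(G2) ✓
  (2,4) → (φ(2),φ(4)) = (4,5) ∈ E(G2) ✓
  (2,6) → (φ(2),φ(6)) = (3,5) ∈ E(G2) ✓
  (3,5) → (φ(3),φ(5)) = (0,6) ∈ E(G2) ✓
  (3,6) → (φ(3),φ(6)) = (0,3) ∈ E(G2) ✓
  (4,6) → (φ(4),φ(6)) = (3,4) ∈ E(G2) ✓
All 13 edges of G1 map to edges of G2, and |E(G1)| = |E(G2)| = 13, so φ is a bijection on edges as well as vertices. Hence G1 ≅ G2.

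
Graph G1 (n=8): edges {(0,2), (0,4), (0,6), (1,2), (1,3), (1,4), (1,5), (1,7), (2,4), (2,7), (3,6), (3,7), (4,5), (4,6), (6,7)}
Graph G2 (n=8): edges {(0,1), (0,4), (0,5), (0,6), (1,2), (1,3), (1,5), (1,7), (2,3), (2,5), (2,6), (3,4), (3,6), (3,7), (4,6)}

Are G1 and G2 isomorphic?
Yes, isomorphic

The graphs are isomorphic.
One valid mapping φ: V(G1) → V(G2): 0→5, 1→3, 2→2, 3→4, 4→1, 5→7, 6→0, 7→6

Verify φ preserves adjacency — for each edge of G1, its image is an edge of G2:
  (0,2) → (φ(0),φ(2)) = (2,5) ∈ E(G2) ✓
  (0,4) → (φ(0),φ(4)) = (1,5) ∈ E(G2) ✓
  (0,6) → (φ(0),φ(6)) = (0,5) ∈ E(G2) ✓
  (1,2) → (φ(1),φ(2)) = (2,3) ∈ E(G2) ✓
  (1,3) → (φ(1),φ(3)) = (3,4) ∈ E(G2) ✓
  (1,4) → (φ(1),φ(4)) = (1,3) ∈ E(G2) ✓
  (1,5) → (φ(1),φ(5)) = (3,7) ∈ E(G2) ✓
  (1,7) → (φ(1),φ(7)) = (3,6) ∈ E(G2) ✓
  (2,4) → (φ(2),φ(4)) = (1,2) ∈ E(G2) ✓
  (2,7) → (φ(2),φ(7)) = (2,6) ∈ E(G2) ✓
  (3,6) → (φ(3),φ(6)) = (0,4) ∈ E(G2) ✓
  (3,7) → (φ(3),φ(7)) = (4,6) ∈ E(G2) ✓
  (4,5) → (φ(4),φ(5)) = (1,7) ∈ E(G2) ✓
  (4,6) → (φ(4),φ(6)) = (0,1) ∈ E(G2) ✓
  (6,7) → (φ(6),φ(7)) = (0,6) ∈ E(G2) ✓
All 15 edges of G1 map to edges of G2, and |E(G1)| = |E(G2)| = 15, so φ is a bijection on edges as well as vertices. Hence G1 ≅ G2.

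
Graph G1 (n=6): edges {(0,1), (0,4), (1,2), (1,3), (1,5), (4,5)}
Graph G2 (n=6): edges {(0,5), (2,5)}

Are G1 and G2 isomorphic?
No, not isomorphic

The graphs are NOT isomorphic.

Connected components of G1: 1 component(s) with vertex sets [[0, 1, 2, 3, 4, 5]], sizes [6].
Connected components of G2: 4 component(s) with vertex sets [[1], [3], [4], [0, 2, 5]], sizes [1, 1, 1, 3].
The number of connected components (and the multiset of component sizes) is an isomorphism invariant — an isomorphism maps each component of G1 bijectively onto a component of G2. Since G1 has 1 component(s) and G2 has 4, they cannot be isomorphic.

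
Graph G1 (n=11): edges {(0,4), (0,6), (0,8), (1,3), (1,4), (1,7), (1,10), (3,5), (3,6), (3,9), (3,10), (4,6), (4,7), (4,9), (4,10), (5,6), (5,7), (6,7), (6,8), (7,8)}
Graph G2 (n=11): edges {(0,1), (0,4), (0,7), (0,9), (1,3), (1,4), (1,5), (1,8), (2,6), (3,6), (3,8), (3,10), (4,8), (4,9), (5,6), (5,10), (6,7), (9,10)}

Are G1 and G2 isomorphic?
No, not isomorphic

The graphs are NOT isomorphic.

Degrees in G1: deg(0)=3, deg(1)=4, deg(2)=0, deg(3)=5, deg(4)=6, deg(5)=3, deg(6)=6, deg(7)=5, deg(8)=3, deg(9)=2, deg(10)=3.
Sorted degree sequence of G1: [6, 6, 5, 5, 4, 3, 3, 3, 3, 2, 0].
Degrees in G2: deg(0)=4, deg(1)=5, deg(2)=1, deg(3)=4, deg(4)=4, deg(5)=3, deg(6)=4, deg(7)=2, deg(8)=3, deg(9)=3, deg(10)=3.
Sorted degree sequence of G2: [5, 4, 4, 4, 4, 3, 3, 3, 3, 2, 1].
The (sorted) degree sequence is an isomorphism invariant, so since G1 and G2 have different degree sequences they cannot be isomorphic.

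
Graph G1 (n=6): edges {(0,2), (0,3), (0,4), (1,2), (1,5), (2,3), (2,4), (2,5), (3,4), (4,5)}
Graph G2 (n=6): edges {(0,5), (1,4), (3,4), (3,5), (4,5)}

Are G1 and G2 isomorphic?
No, not isomorphic

The graphs are NOT isomorphic.

Connected components of G1: 1 component(s) with vertex sets [[0, 1, 2, 3, 4, 5]], sizes [6].
Connected components of G2: 2 component(s) with vertex sets [[2], [0, 1, 3, 4, 5]], sizes [1, 5].
The number of connected components (and the multiset of component sizes) is an isomorphism invariant — an isomorphism maps each component of G1 bijectively onto a component of G2. Since G1 has 1 component(s) and G2 has 2, they cannot be isomorphic.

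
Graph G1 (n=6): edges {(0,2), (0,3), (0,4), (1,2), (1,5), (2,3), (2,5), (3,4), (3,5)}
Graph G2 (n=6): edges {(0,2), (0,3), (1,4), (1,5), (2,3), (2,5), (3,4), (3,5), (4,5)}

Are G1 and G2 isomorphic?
Yes, isomorphic

The graphs are isomorphic.
One valid mapping φ: V(G1) → V(G2): 0→2, 1→1, 2→5, 3→3, 4→0, 5→4

Verify φ preserves adjacency — for each edge of G1, its image is an edge of G2:
  (0,2) → (φ(0),φ(2)) = (2,5) ∈ E(G2) ✓
  (0,3) → (φ(0),φ(3)) = (2,3) ∈ E(G2) ✓
  (0,4) → (φ(0),φ(4)) = (0,2) ∈ E(G2) ✓
  (1,2) → (φ(1),φ(2)) = (1,5) ∈ E(G2) ✓
  (1,5) → (φ(1),φ(5)) = (1,4) ∈ E(G2) ✓
  (2,3) → (φ(2),φ(3)) = (3,5) ∈ E(G2) ✓
  (2,5) → (φ(2),φ(5)) = (4,5) ∈ E(G2) ✓
  (3,4) → (φ(3),φ(4)) = (0,3) ∈ E(G2) ✓
  (3,5) → (φ(3),φ(5)) = (3,4) ∈ E(G2) ✓
All 9 edges of G1 map to edges of G2, and |E(G1)| = |E(G2)| = 9, so φ is a bijection on edges as well as vertices. Hence G1 ≅ G2.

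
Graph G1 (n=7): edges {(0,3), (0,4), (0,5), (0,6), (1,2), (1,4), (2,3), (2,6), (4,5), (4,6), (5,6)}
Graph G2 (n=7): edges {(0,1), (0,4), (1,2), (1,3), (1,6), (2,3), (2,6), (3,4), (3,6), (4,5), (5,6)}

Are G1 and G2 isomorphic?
Yes, isomorphic

The graphs are isomorphic.
One valid mapping φ: V(G1) → V(G2): 0→6, 1→0, 2→4, 3→5, 4→1, 5→2, 6→3

Verify φ preserves adjacency — for each edge of G1, its image is an edge of G2:
  (0,3) → (φ(0),φ(3)) = (5,6) ∈ E(G2) ✓
  (0,4) → (φ(0),φ(4)) = (1,6) ∈ E(G2) ✓
  (0,5) → (φ(0),φ(5)) = (2,6) ∈ E(G2) ✓
  (0,6) → (φ(0),φ(6)) = (3,6) ∈ E(G2) ✓
  (1,2) → (φ(1),φ(2)) = (0,4) ∈ E(G2) ✓
  (1,4) → (φ(1),φ(4)) = (0,1) ∈ E(G2) ✓
  (2,3) → (φ(2),φ(3)) = (4,5) ∈ E(G2) ✓
  (2,6) → (φ(2),φ(6)) = (3,4) ∈ E(G2) ✓
  (4,5) → (φ(4),φ(5)) = (1,2) ∈ E(G2) ✓
  (4,6) → (φ(4),φ(6)) = (1,3) ∈ E(G2) ✓
  (5,6) → (φ(5),φ(6)) = (2,3) ∈ E(G2) ✓
All 11 edges of G1 map to edges of G2, and |E(G1)| = |E(G2)| = 11, so φ is a bijection on edges as well as vertices. Hence G1 ≅ G2.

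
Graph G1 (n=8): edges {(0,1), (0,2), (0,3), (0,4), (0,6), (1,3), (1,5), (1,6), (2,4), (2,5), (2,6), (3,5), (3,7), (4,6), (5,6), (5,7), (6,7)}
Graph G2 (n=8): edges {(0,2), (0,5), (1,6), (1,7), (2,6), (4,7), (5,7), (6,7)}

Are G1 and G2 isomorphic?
No, not isomorphic

The graphs are NOT isomorphic.

Connected components of G1: 1 component(s) with vertex sets [[0, 1, 2, 3, 4, 5, 6, 7]], sizes [8].
Connected components of G2: 2 component(s) with vertex sets [[3], [0, 1, 2, 4, 5, 6, 7]], sizes [1, 7].
The number of connected components (and the multiset of component sizes) is an isomorphism invariant — an isomorphism maps each component of G1 bijectively onto a component of G2. Since G1 has 1 component(s) and G2 has 2, they cannot be isomorphic.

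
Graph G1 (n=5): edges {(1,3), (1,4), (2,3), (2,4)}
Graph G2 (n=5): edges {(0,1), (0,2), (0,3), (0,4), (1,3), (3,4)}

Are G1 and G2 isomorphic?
No, not isomorphic

The graphs are NOT isomorphic.

Counting triangles (3-cliques): G1 has 0, G2 has 2.
Triangle count is an isomorphism invariant, so differing triangle counts rule out isomorphism.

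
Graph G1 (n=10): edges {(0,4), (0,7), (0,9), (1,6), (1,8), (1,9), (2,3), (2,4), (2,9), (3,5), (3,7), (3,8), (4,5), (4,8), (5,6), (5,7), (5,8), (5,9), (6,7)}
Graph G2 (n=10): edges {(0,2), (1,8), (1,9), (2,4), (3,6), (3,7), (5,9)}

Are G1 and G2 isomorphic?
No, not isomorphic

The graphs are NOT isomorphic.

Connected components of G1: 1 component(s) with vertex sets [[0, 1, 2, 3, 4, 5, 6, 7, 8, 9]], sizes [10].
Connected components of G2: 3 component(s) with vertex sets [[0, 2, 4], [3, 6, 7], [1, 5, 8, 9]], sizes [3, 3, 4].
The number of connected components (and the multiset of component sizes) is an isomorphism invariant — an isomorphism maps each component of G1 bijectively onto a component of G2. Since G1 has 1 component(s) and G2 has 3, they cannot be isomorphic.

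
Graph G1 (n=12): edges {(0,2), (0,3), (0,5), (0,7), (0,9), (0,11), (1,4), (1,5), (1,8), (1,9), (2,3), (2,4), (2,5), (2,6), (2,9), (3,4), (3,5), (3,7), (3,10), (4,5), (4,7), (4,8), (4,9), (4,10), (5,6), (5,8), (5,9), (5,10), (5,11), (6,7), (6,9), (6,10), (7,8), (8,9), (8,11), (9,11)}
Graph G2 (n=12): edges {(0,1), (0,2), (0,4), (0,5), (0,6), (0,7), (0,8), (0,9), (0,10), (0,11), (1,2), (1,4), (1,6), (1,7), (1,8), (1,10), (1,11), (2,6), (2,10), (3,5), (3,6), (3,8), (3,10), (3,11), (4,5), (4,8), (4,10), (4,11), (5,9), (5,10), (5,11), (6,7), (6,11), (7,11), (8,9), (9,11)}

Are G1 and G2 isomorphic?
Yes, isomorphic

The graphs are isomorphic.
One valid mapping φ: V(G1) → V(G2): 0→10, 1→7, 2→4, 3→5, 4→11, 5→0, 6→8, 7→3, 8→6, 9→1, 10→9, 11→2

Verify φ preserves adjacency — for each edge of G1, its image is an edge of G2:
  (0,2) → (φ(0),φ(2)) = (4,10) ∈ E(G2) ✓
  (0,3) → (φ(0),φ(3)) = (5,10) ∈ E(G2) ✓
  (0,5) → (φ(0),φ(5)) = (0,10) ∈ E(G2) ✓
  (0,7) → (φ(0),φ(7)) = (3,10) ∈ E(G2) ✓
  (0,9) → (φ(0),φ(9)) = (1,10) ∈ E(G2) ✓
  (0,11) → (φ(0),φ(11)) = (2,10) ∈ E(G2) ✓
  (1,4) → (φ(1),φ(4)) = (7,11) ∈ E(G2) ✓
  (1,5) → (φ(1),φ(5)) = (0,7) ∈ E(G2) ✓
  (1,8) → (φ(1),φ(8)) = (6,7) ∈ E(G2) ✓
  (1,9) → (φ(1),φ(9)) = (1,7) ∈ E(G2) ✓
  (2,3) → (φ(2),φ(3)) = (4,5) ∈ E(G2) ✓
  (2,4) → (φ(2),φ(4)) = (4,11) ∈ E(G2) ✓
  (2,5) → (φ(2),φ(5)) = (0,4) ∈ E(G2) ✓
  (2,6) → (φ(2),φ(6)) = (4,8) ∈ E(G2) ✓
  (2,9) → (φ(2),φ(9)) = (1,4) ∈ E(G2) ✓
  (3,4) → (φ(3),φ(4)) = (5,11) ∈ E(G2) ✓
  (3,5) → (φ(3),φ(5)) = (0,5) ∈ E(G2) ✓
  (3,7) → (φ(3),φ(7)) = (3,5) ∈ E(G2) ✓
  (3,10) → (φ(3),φ(10)) = (5,9) ∈ E(G2) ✓
  (4,5) → (φ(4),φ(5)) = (0,11) ∈ E(G2) ✓
  (4,7) → (φ(4),φ(7)) = (3,11) ∈ E(G2) ✓
  (4,8) → (φ(4),φ(8)) = (6,11) ∈ E(G2) ✓
  (4,9) → (φ(4),φ(9)) = (1,11) ∈ E(G2) ✓
  (4,10) → (φ(4),φ(10)) = (9,11) ∈ E(G2) ✓
  (5,6) → (φ(5),φ(6)) = (0,8) ∈ E(G2) ✓
  (5,8) → (φ(5),φ(8)) = (0,6) ∈ E(G2) ✓
  (5,9) → (φ(5),φ(9)) = (0,1) ∈ E(G2) ✓
  (5,10) → (φ(5),φ(10)) = (0,9) ∈ E(G2) ✓
  (5,11) → (φ(5),φ(11)) = (0,2) ∈ E(G2) ✓
  (6,7) → (φ(6),φ(7)) = (3,8) ∈ E(G2) ✓
  (6,9) → (φ(6),φ(9)) = (1,8) ∈ E(G2) ✓
  (6,10) → (φ(6),φ(10)) = (8,9) ∈ E(G2) ✓
  (7,8) → (φ(7),φ(8)) = (3,6) ∈ E(G2) ✓
  (8,9) → (φ(8),φ(9)) = (1,6) ∈ E(G2) ✓
  (8,11) → (φ(8),φ(11)) = (2,6) ∈ E(G2) ✓
  (9,11) → (φ(9),φ(11)) = (1,2) ∈ E(G2) ✓
All 36 edges of G1 map to edges of G2, and |E(G1)| = |E(G2)| = 36, so φ is a bijection on edges as well as vertices. Hence G1 ≅ G2.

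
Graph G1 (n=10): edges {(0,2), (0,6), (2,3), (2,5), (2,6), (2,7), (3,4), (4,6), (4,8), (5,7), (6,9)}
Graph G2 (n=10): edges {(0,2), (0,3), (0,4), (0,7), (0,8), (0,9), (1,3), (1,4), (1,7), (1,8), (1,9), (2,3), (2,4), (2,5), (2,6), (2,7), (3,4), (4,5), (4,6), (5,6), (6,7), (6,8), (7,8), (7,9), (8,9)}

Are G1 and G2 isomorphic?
No, not isomorphic

The graphs are NOT isomorphic.

Connected components of G1: 2 component(s) with vertex sets [[1], [0, 2, 3, 4, 5, 6, 7, 8, 9]], sizes [1, 9].
Connected components of G2: 1 component(s) with vertex sets [[0, 1, 2, 3, 4, 5, 6, 7, 8, 9]], sizes [10].
The number of connected components (and the multiset of component sizes) is an isomorphism invariant — an isomorphism maps each component of G1 bijectively onto a component of G2. Since G1 has 2 component(s) and G2 has 1, they cannot be isomorphic.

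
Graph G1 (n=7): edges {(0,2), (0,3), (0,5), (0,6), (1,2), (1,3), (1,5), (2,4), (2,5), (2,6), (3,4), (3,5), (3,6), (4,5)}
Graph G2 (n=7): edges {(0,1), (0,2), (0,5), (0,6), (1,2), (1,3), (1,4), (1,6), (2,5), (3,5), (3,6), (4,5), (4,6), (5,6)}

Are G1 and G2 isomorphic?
Yes, isomorphic

The graphs are isomorphic.
One valid mapping φ: V(G1) → V(G2): 0→0, 1→4, 2→1, 3→5, 4→3, 5→6, 6→2

Verify φ preserves adjacency — for each edge of G1, its image is an edge of G2:
  (0,2) → (φ(0),φ(2)) = (0,1) ∈ E(G2) ✓
  (0,3) → (φ(0),φ(3)) = (0,5) ∈ E(G2) ✓
  (0,5) → (φ(0),φ(5)) = (0,6) ∈ E(G2) ✓
  (0,6) → (φ(0),φ(6)) = (0,2) ∈ E(G2) ✓
  (1,2) → (φ(1),φ(2)) = (1,4) ∈ E(G2) ✓
  (1,3) → (φ(1),φ(3)) = (4,5) ∈ E(G2) ✓
  (1,5) → (φ(1),φ(5)) = (4,6) ∈ E(G2) ✓
  (2,4) → (φ(2),φ(4)) = (1,3) ∈ E(G2) ✓
  (2,5) → (φ(2),φ(5)) = (1,6) ∈ E(G2) ✓
  (2,6) → (φ(2),φ(6)) = (1,2) ∈ E(G2) ✓
  (3,4) → (φ(3),φ(4)) = (3,5) ∈ E(G2) ✓
  (3,5) → (φ(3),φ(5)) = (5,6) ∈ E(G2) ✓
  (3,6) → (φ(3),φ(6)) = (2,5) ∈ E(G2) ✓
  (4,5) → (φ(4),φ(5)) = (3,6) ∈ E(G2) ✓
All 14 edges of G1 map to edges of G2, and |E(G1)| = |E(G2)| = 14, so φ is a bijection on edges as well as vertices. Hence G1 ≅ G2.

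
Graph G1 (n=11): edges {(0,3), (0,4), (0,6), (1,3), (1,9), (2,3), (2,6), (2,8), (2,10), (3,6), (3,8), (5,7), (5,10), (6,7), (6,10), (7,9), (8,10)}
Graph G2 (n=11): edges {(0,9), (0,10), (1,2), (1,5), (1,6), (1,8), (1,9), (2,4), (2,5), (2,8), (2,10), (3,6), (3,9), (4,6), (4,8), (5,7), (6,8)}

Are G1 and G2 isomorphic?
Yes, isomorphic

The graphs are isomorphic.
One valid mapping φ: V(G1) → V(G2): 0→5, 1→10, 2→8, 3→2, 4→7, 5→3, 6→1, 7→9, 8→4, 9→0, 10→6

Verify φ preserves adjacency — for each edge of G1, its image is an edge of G2:
  (0,3) → (φ(0),φ(3)) = (2,5) ∈ E(G2) ✓
  (0,4) → (φ(0),φ(4)) = (5,7) ∈ E(G2) ✓
  (0,6) → (φ(0),φ(6)) = (1,5) ∈ E(G2) ✓
  (1,3) → (φ(1),φ(3)) = (2,10) ∈ E(G2) ✓
  (1,9) → (φ(1),φ(9)) = (0,10) ∈ E(G2) ✓
  (2,3) → (φ(2),φ(3)) = (2,8) ∈ E(G2) ✓
  (2,6) → (φ(2),φ(6)) = (1,8) ∈ E(G2) ✓
  (2,8) → (φ(2),φ(8)) = (4,8) ∈ E(G2) ✓
  (2,10) → (φ(2),φ(10)) = (6,8) ∈ E(G2) ✓
  (3,6) → (φ(3),φ(6)) = (1,2) ∈ E(G2) ✓
  (3,8) → (φ(3),φ(8)) = (2,4) ∈ E(G2) ✓
  (5,7) → (φ(5),φ(7)) = (3,9) ∈ E(G2) ✓
  (5,10) → (φ(5),φ(10)) = (3,6) ∈ E(G2) ✓
  (6,7) → (φ(6),φ(7)) = (1,9) ∈ E(G2) ✓
  (6,10) → (φ(6),φ(10)) = (1,6) ∈ E(G2) ✓
  (7,9) → (φ(7),φ(9)) = (0,9) ∈ E(G2) ✓
  (8,10) → (φ(8),φ(10)) = (4,6) ∈ E(G2) ✓
All 17 edges of G1 map to edges of G2, and |E(G1)| = |E(G2)| = 17, so φ is a bijection on edges as well as vertices. Hence G1 ≅ G2.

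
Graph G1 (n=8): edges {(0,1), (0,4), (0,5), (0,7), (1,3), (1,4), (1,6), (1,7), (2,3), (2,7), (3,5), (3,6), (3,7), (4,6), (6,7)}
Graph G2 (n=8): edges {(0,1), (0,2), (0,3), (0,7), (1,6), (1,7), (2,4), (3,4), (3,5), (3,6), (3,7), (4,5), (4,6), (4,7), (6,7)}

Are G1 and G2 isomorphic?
Yes, isomorphic

The graphs are isomorphic.
One valid mapping φ: V(G1) → V(G2): 0→0, 1→7, 2→5, 3→4, 4→1, 5→2, 6→6, 7→3

Verify φ preserves adjacency — for each edge of G1, its image is an edge of G2:
  (0,1) → (φ(0),φ(1)) = (0,7) ∈ E(G2) ✓
  (0,4) → (φ(0),φ(4)) = (0,1) ∈ E(G2) ✓
  (0,5) → (φ(0),φ(5)) = (0,2) ∈ E(G2) ✓
  (0,7) → (φ(0),φ(7)) = (0,3) ∈ E(G2) ✓
  (1,3) → (φ(1),φ(3)) = (4,7) ∈ E(G2) ✓
  (1,4) → (φ(1),φ(4)) = (1,7) ∈ E(G2) ✓
  (1,6) → (φ(1),φ(6)) = (6,7) ∈ E(G2) ✓
  (1,7) → (φ(1),φ(7)) = (3,7) ∈ E(G2) ✓
  (2,3) → (φ(2),φ(3)) = (4,5) ∈ E(G2) ✓
  (2,7) → (φ(2),φ(7)) = (3,5) ∈ E(G2) ✓
  (3,5) → (φ(3),φ(5)) = (2,4) ∈ E(G2) ✓
  (3,6) → (φ(3),φ(6)) = (4,6) ∈ E(G2) ✓
  (3,7) → (φ(3),φ(7)) = (3,4) ∈ E(G2) ✓
  (4,6) → (φ(4),φ(6)) = (1,6) ∈ E(G2) ✓
  (6,7) → (φ(6),φ(7)) = (3,6) ∈ E(G2) ✓
All 15 edges of G1 map to edges of G2, and |E(G1)| = |E(G2)| = 15, so φ is a bijection on edges as well as vertices. Hence G1 ≅ G2.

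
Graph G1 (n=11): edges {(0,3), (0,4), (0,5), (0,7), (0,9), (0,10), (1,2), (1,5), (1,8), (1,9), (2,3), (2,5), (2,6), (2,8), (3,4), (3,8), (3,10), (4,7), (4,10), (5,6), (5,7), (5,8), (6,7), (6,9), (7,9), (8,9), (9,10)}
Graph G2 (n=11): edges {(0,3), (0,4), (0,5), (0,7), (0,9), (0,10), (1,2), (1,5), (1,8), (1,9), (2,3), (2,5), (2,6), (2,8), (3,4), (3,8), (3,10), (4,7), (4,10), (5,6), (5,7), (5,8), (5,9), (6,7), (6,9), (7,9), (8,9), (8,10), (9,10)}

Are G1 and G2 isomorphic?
No, not isomorphic

The graphs are NOT isomorphic.

Counting edges: G1 has 27 edge(s); G2 has 29 edge(s).
Edge count is an isomorphism invariant (a bijection on vertices induces a bijection on edges), so differing edge counts rule out isomorphism.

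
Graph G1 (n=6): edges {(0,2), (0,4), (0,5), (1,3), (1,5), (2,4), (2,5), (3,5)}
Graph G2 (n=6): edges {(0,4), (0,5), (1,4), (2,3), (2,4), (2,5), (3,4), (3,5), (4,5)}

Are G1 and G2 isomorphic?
No, not isomorphic

The graphs are NOT isomorphic.

Counting triangles (3-cliques): G1 has 3, G2 has 5.
Triangle count is an isomorphism invariant, so differing triangle counts rule out isomorphism.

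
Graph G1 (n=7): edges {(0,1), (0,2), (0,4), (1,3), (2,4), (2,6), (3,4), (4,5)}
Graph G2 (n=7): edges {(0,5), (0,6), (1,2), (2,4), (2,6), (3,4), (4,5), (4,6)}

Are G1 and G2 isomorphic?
Yes, isomorphic

The graphs are isomorphic.
One valid mapping φ: V(G1) → V(G2): 0→6, 1→0, 2→2, 3→5, 4→4, 5→3, 6→1

Verify φ preserves adjacency — for each edge of G1, its image is an edge of G2:
  (0,1) → (φ(0),φ(1)) = (0,6) ∈ E(G2) ✓
  (0,2) → (φ(0),φ(2)) = (2,6) ∈ E(G2) ✓
  (0,4) → (φ(0),φ(4)) = (4,6) ∈ E(G2) ✓
  (1,3) → (φ(1),φ(3)) = (0,5) ∈ E(G2) ✓
  (2,4) → (φ(2),φ(4)) = (2,4) ∈ E(G2) ✓
  (2,6) → (φ(2),φ(6)) = (1,2) ∈ E(G2) ✓
  (3,4) → (φ(3),φ(4)) = (4,5) ∈ E(G2) ✓
  (4,5) → (φ(4),φ(5)) = (3,4) ∈ E(G2) ✓
All 8 edges of G1 map to edges of G2, and |E(G1)| = |E(G2)| = 8, so φ is a bijection on edges as well as vertices. Hence G1 ≅ G2.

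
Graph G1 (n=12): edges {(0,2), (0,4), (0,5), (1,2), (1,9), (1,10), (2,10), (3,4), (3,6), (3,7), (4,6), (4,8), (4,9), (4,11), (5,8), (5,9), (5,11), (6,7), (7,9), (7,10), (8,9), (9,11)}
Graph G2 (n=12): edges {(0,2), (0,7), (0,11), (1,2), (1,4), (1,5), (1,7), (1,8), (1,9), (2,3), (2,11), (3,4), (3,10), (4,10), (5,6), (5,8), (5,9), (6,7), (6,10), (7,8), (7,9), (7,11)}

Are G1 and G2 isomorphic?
Yes, isomorphic

The graphs are isomorphic.
One valid mapping φ: V(G1) → V(G2): 0→6, 1→4, 2→10, 3→11, 4→7, 5→5, 6→0, 7→2, 8→9, 9→1, 10→3, 11→8

Verify φ preserves adjacency — for each edge of G1, its image is an edge of G2:
  (0,2) → (φ(0),φ(2)) = (6,10) ∈ E(G2) ✓
  (0,4) → (φ(0),φ(4)) = (6,7) ∈ E(G2) ✓
  (0,5) → (φ(0),φ(5)) = (5,6) ∈ E(G2) ✓
  (1,2) → (φ(1),φ(2)) = (4,10) ∈ E(G2) ✓
  (1,9) → (φ(1),φ(9)) = (1,4) ∈ E(G2) ✓
  (1,10) → (φ(1),φ(10)) = (3,4) ∈ E(G2) ✓
  (2,10) → (φ(2),φ(10)) = (3,10) ∈ E(G2) ✓
  (3,4) → (φ(3),φ(4)) = (7,11) ∈ E(G2) ✓
  (3,6) → (φ(3),φ(6)) = (0,11) ∈ E(G2) ✓
  (3,7) → (φ(3),φ(7)) = (2,11) ∈ E(G2) ✓
  (4,6) → (φ(4),φ(6)) = (0,7) ∈ E(G2) ✓
  (4,8) → (φ(4),φ(8)) = (7,9) ∈ E(G2) ✓
  (4,9) → (φ(4),φ(9)) = (1,7) ∈ E(G2) ✓
  (4,11) → (φ(4),φ(11)) = (7,8) ∈ E(G2) ✓
  (5,8) → (φ(5),φ(8)) = (5,9) ∈ E(G2) ✓
  (5,9) → (φ(5),φ(9)) = (1,5) ∈ E(G2) ✓
  (5,11) → (φ(5),φ(11)) = (5,8) ∈ E(G2) ✓
  (6,7) → (φ(6),φ(7)) = (0,2) ∈ E(G2) ✓
  (7,9) → (φ(7),φ(9)) = (1,2) ∈ E(G2) ✓
  (7,10) → (φ(7),φ(10)) = (2,3) ∈ E(G2) ✓
  (8,9) → (φ(8),φ(9)) = (1,9) ∈ E(G2) ✓
  (9,11) → (φ(9),φ(11)) = (1,8) ∈ E(G2) ✓
All 22 edges of G1 map to edges of G2, and |E(G1)| = |E(G2)| = 22, so φ is a bijection on edges as well as vertices. Hence G1 ≅ G2.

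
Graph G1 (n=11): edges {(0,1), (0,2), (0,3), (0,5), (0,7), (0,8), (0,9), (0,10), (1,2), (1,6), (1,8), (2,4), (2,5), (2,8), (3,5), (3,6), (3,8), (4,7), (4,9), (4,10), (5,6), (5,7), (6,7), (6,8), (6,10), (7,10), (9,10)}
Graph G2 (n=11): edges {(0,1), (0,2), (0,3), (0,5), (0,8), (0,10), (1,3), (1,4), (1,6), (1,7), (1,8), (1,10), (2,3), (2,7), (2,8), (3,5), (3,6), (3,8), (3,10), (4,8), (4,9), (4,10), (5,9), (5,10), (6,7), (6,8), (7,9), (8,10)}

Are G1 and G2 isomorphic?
No, not isomorphic

The graphs are NOT isomorphic.

Counting triangles (3-cliques): G1 has 17, G2 has 23.
Triangle count is an isomorphism invariant, so differing triangle counts rule out isomorphism.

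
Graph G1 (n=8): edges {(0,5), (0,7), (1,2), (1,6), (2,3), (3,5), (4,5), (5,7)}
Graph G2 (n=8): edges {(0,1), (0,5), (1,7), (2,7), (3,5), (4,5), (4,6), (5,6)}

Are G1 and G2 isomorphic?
Yes, isomorphic

The graphs are isomorphic.
One valid mapping φ: V(G1) → V(G2): 0→4, 1→7, 2→1, 3→0, 4→3, 5→5, 6→2, 7→6

Verify φ preserves adjacency — for each edge of G1, its image is an edge of G2:
  (0,5) → (φ(0),φ(5)) = (4,5) ∈ E(G2) ✓
  (0,7) → (φ(0),φ(7)) = (4,6) ∈ E(G2) ✓
  (1,2) → (φ(1),φ(2)) = (1,7) ∈ E(G2) ✓
  (1,6) → (φ(1),φ(6)) = (2,7) ∈ E(G2) ✓
  (2,3) → (φ(2),φ(3)) = (0,1) ∈ E(G2) ✓
  (3,5) → (φ(3),φ(5)) = (0,5) ∈ E(G2) ✓
  (4,5) → (φ(4),φ(5)) = (3,5) ∈ E(G2) ✓
  (5,7) → (φ(5),φ(7)) = (5,6) ∈ E(G2) ✓
All 8 edges of G1 map to edges of G2, and |E(G1)| = |E(G2)| = 8, so φ is a bijection on edges as well as vertices. Hence G1 ≅ G2.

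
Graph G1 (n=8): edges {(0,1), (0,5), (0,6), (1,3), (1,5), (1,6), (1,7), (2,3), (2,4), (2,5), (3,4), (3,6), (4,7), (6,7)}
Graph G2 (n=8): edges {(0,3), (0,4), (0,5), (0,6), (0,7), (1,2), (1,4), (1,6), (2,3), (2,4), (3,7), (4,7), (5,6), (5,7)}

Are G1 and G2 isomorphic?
Yes, isomorphic

The graphs are isomorphic.
One valid mapping φ: V(G1) → V(G2): 0→5, 1→0, 2→1, 3→4, 4→2, 5→6, 6→7, 7→3

Verify φ preserves adjacency — for each edge of G1, its image is an edge of G2:
  (0,1) → (φ(0),φ(1)) = (0,5) ∈ E(G2) ✓
  (0,5) → (φ(0),φ(5)) = (5,6) ∈ E(G2) ✓
  (0,6) → (φ(0),φ(6)) = (5,7) ∈ E(G2) ✓
  (1,3) → (φ(1),φ(3)) = (0,4) ∈ E(G2) ✓
  (1,5) → (φ(1),φ(5)) = (0,6) ∈ E(G2) ✓
  (1,6) → (φ(1),φ(6)) = (0,7) ∈ E(G2) ✓
  (1,7) → (φ(1),φ(7)) = (0,3) ∈ E(G2) ✓
  (2,3) → (φ(2),φ(3)) = (1,4) ∈ E(G2) ✓
  (2,4) → (φ(2),φ(4)) = (1,2) ∈ E(G2) ✓
  (2,5) → (φ(2),φ(5)) = (1,6) ∈ E(G2) ✓
  (3,4) → (φ(3),φ(4)) = (2,4) ∈ E(G2) ✓
  (3,6) → (φ(3),φ(6)) = (4,7) ∈ E(G2) ✓
  (4,7) → (φ(4),φ(7)) = (2,3) ∈ E(G2) ✓
  (6,7) → (φ(6),φ(7)) = (3,7) ∈ E(G2) ✓
All 14 edges of G1 map to edges of G2, and |E(G1)| = |E(G2)| = 14, so φ is a bijection on edges as well as vertices. Hence G1 ≅ G2.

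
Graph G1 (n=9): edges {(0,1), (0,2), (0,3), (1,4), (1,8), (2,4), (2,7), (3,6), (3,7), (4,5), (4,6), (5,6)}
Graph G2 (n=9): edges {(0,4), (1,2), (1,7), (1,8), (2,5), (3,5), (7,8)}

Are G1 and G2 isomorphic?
No, not isomorphic

The graphs are NOT isomorphic.

Connected components of G1: 1 component(s) with vertex sets [[0, 1, 2, 3, 4, 5, 6, 7, 8]], sizes [9].
Connected components of G2: 3 component(s) with vertex sets [[6], [0, 4], [1, 2, 3, 5, 7, 8]], sizes [1, 2, 6].
The number of connected components (and the multiset of component sizes) is an isomorphism invariant — an isomorphism maps each component of G1 bijectively onto a component of G2. Since G1 has 1 component(s) and G2 has 3, they cannot be isomorphic.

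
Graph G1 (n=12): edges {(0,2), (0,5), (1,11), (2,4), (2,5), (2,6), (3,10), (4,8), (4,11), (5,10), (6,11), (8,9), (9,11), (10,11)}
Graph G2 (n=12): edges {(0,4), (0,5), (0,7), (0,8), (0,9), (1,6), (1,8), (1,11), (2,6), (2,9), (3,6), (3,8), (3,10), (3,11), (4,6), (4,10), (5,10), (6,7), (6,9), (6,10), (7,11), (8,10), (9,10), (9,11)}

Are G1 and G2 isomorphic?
No, not isomorphic

The graphs are NOT isomorphic.

Degrees in G1: deg(0)=2, deg(1)=1, deg(2)=4, deg(3)=1, deg(4)=3, deg(5)=3, deg(6)=2, deg(7)=0, deg(8)=2, deg(9)=2, deg(10)=3, deg(11)=5.
Sorted degree sequence of G1: [5, 4, 3, 3, 3, 2, 2, 2, 2, 1, 1, 0].
Degrees in G2: deg(0)=5, deg(1)=3, deg(2)=2, deg(3)=4, deg(4)=3, deg(5)=2, deg(6)=7, deg(7)=3, deg(8)=4, deg(9)=5, deg(10)=6, deg(11)=4.
Sorted degree sequence of G2: [7, 6, 5, 5, 4, 4, 4, 3, 3, 3, 2, 2].
The (sorted) degree sequence is an isomorphism invariant, so since G1 and G2 have different degree sequences they cannot be isomorphic.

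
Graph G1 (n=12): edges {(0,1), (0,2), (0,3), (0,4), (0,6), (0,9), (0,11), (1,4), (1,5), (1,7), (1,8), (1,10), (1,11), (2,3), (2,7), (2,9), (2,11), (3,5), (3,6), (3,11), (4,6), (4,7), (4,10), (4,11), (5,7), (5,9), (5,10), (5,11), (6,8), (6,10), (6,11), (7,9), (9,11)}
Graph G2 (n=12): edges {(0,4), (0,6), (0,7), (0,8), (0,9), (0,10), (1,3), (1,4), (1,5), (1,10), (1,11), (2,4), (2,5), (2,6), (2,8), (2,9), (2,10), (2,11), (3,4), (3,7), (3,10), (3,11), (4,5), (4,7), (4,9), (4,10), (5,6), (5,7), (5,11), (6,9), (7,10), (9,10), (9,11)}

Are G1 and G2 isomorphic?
Yes, isomorphic

The graphs are isomorphic.
One valid mapping φ: V(G1) → V(G2): 0→10, 1→2, 2→3, 3→7, 4→9, 5→5, 6→0, 7→11, 8→8, 9→1, 10→6, 11→4

Verify φ preserves adjacency — for each edge of G1, its image is an edge of G2:
  (0,1) → (φ(0),φ(1)) = (2,10) ∈ E(G2) ✓
  (0,2) → (φ(0),φ(2)) = (3,10) ∈ E(G2) ✓
  (0,3) → (φ(0),φ(3)) = (7,10) ∈ E(G2) ✓
  (0,4) → (φ(0),φ(4)) = (9,10) ∈ E(G2) ✓
  (0,6) → (φ(0),φ(6)) = (0,10) ∈ E(G2) ✓
  (0,9) → (φ(0),φ(9)) = (1,10) ∈ E(G2) ✓
  (0,11) → (φ(0),φ(11)) = (4,10) ∈ E(G2) ✓
  (1,4) → (φ(1),φ(4)) = (2,9) ∈ E(G2) ✓
  (1,5) → (φ(1),φ(5)) = (2,5) ∈ E(G2) ✓
  (1,7) → (φ(1),φ(7)) = (2,11) ∈ E(G2) ✓
  (1,8) → (φ(1),φ(8)) = (2,8) ∈ E(G2) ✓
  (1,10) → (φ(1),φ(10)) = (2,6) ∈ E(G2) ✓
  (1,11) → (φ(1),φ(11)) = (2,4) ∈ E(G2) ✓
  (2,3) → (φ(2),φ(3)) = (3,7) ∈ E(G2) ✓
  (2,7) → (φ(2),φ(7)) = (3,11) ∈ E(G2) ✓
  (2,9) → (φ(2),φ(9)) = (1,3) ∈ E(G2) ✓
  (2,11) → (φ(2),φ(11)) = (3,4) ∈ E(G2) ✓
  (3,5) → (φ(3),φ(5)) = (5,7) ∈ E(G2) ✓
  (3,6) → (φ(3),φ(6)) = (0,7) ∈ E(G2) ✓
  (3,11) → (φ(3),φ(11)) = (4,7) ∈ E(G2) ✓
  (4,6) → (φ(4),φ(6)) = (0,9) ∈ E(G2) ✓
  (4,7) → (φ(4),φ(7)) = (9,11) ∈ E(G2) ✓
  (4,10) → (φ(4),φ(10)) = (6,9) ∈ E(G2) ✓
  (4,11) → (φ(4),φ(11)) = (4,9) ∈ E(G2) ✓
  (5,7) → (φ(5),φ(7)) = (5,11) ∈ E(G2) ✓
  (5,9) → (φ(5),φ(9)) = (1,5) ∈ E(G2) ✓
  (5,10) → (φ(5),φ(10)) = (5,6) ∈ E(G2) ✓
  (5,11) → (φ(5),φ(11)) = (4,5) ∈ E(G2) ✓
  (6,8) → (φ(6),φ(8)) = (0,8) ∈ E(G2) ✓
  (6,10) → (φ(6),φ(10)) = (0,6) ∈ E(G2) ✓
  (6,11) → (φ(6),φ(11)) = (0,4) ∈ E(G2) ✓
  (7,9) → (φ(7),φ(9)) = (1,11) ∈ E(G2) ✓
  (9,11) → (φ(9),φ(11)) = (1,4) ∈ E(G2) ✓
All 33 edges of G1 map to edges of G2, and |E(G1)| = |E(G2)| = 33, so φ is a bijection on edges as well as vertices. Hence G1 ≅ G2.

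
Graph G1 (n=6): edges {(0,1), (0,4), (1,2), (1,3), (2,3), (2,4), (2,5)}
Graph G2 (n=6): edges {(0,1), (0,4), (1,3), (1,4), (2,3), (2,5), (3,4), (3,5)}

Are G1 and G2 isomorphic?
No, not isomorphic

The graphs are NOT isomorphic.

Counting triangles (3-cliques): G1 has 1, G2 has 3.
Triangle count is an isomorphism invariant, so differing triangle counts rule out isomorphism.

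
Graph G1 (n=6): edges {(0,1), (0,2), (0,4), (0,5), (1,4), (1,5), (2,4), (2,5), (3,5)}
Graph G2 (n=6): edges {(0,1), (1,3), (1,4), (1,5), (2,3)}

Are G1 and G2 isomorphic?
No, not isomorphic

The graphs are NOT isomorphic.

Degrees in G1: deg(0)=4, deg(1)=3, deg(2)=3, deg(3)=1, deg(4)=3, deg(5)=4.
Sorted degree sequence of G1: [4, 4, 3, 3, 3, 1].
Degrees in G2: deg(0)=1, deg(1)=4, deg(2)=1, deg(3)=2, deg(4)=1, deg(5)=1.
Sorted degree sequence of G2: [4, 2, 1, 1, 1, 1].
The (sorted) degree sequence is an isomorphism invariant, so since G1 and G2 have different degree sequences they cannot be isomorphic.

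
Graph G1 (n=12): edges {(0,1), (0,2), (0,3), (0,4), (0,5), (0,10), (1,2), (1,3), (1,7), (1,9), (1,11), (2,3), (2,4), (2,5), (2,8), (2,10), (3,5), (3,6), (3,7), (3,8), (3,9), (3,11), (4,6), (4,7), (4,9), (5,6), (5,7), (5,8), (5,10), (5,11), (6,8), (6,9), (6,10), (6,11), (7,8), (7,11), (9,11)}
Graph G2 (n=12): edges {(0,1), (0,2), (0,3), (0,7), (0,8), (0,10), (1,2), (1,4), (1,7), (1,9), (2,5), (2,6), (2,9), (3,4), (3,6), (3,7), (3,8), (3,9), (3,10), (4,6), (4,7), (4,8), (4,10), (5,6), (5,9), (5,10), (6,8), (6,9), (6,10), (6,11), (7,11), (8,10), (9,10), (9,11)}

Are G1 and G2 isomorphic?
No, not isomorphic

The graphs are NOT isomorphic.

Degrees in G1: deg(0)=6, deg(1)=6, deg(2)=7, deg(3)=9, deg(4)=5, deg(5)=8, deg(6)=7, deg(7)=6, deg(8)=5, deg(9)=5, deg(10)=4, deg(11)=6.
Sorted degree sequence of G1: [9, 8, 7, 7, 6, 6, 6, 6, 5, 5, 5, 4].
Degrees in G2: deg(0)=6, deg(1)=5, deg(2)=5, deg(3)=7, deg(4)=6, deg(5)=4, deg(6)=8, deg(7)=5, deg(8)=5, deg(9)=7, deg(10)=7, deg(11)=3.
Sorted degree sequence of G2: [8, 7, 7, 7, 6, 6, 5, 5, 5, 5, 4, 3].
The (sorted) degree sequence is an isomorphism invariant, so since G1 and G2 have different degree sequences they cannot be isomorphic.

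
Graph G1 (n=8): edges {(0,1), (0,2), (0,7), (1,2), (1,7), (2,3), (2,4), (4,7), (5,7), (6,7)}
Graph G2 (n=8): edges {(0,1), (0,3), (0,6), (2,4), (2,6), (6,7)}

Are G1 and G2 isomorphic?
No, not isomorphic

The graphs are NOT isomorphic.

Connected components of G1: 1 component(s) with vertex sets [[0, 1, 2, 3, 4, 5, 6, 7]], sizes [8].
Connected components of G2: 2 component(s) with vertex sets [[5], [0, 1, 2, 3, 4, 6, 7]], sizes [1, 7].
The number of connected components (and the multiset of component sizes) is an isomorphism invariant — an isomorphism maps each component of G1 bijectively onto a component of G2. Since G1 has 1 component(s) and G2 has 2, they cannot be isomorphic.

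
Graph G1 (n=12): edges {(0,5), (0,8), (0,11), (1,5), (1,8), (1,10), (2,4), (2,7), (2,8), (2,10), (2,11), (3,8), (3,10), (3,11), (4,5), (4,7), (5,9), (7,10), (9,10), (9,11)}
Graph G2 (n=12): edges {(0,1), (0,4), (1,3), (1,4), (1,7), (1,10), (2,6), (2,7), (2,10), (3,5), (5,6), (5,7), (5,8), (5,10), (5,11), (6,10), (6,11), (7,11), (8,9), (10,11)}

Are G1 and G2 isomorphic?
No, not isomorphic

The graphs are NOT isomorphic.

Connected components of G1: 2 component(s) with vertex sets [[6], [0, 1, 2, 3, 4, 5, 7, 8, 9, 10, 11]], sizes [1, 11].
Connected components of G2: 1 component(s) with vertex sets [[0, 1, 2, 3, 4, 5, 6, 7, 8, 9, 10, 11]], sizes [12].
The number of connected components (and the multiset of component sizes) is an isomorphism invariant — an isomorphism maps each component of G1 bijectively onto a component of G2. Since G1 has 2 component(s) and G2 has 1, they cannot be isomorphic.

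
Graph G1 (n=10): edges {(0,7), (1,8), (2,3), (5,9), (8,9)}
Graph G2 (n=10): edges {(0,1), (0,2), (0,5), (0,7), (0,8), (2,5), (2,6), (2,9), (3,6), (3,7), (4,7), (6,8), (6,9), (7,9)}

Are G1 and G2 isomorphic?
No, not isomorphic

The graphs are NOT isomorphic.

Connected components of G1: 5 component(s) with vertex sets [[4], [6], [0, 7], [2, 3], [1, 5, 8, 9]], sizes [1, 1, 2, 2, 4].
Connected components of G2: 1 component(s) with vertex sets [[0, 1, 2, 3, 4, 5, 6, 7, 8, 9]], sizes [10].
The number of connected components (and the multiset of component sizes) is an isomorphism invariant — an isomorphism maps each component of G1 bijectively onto a component of G2. Since G1 has 5 component(s) and G2 has 1, they cannot be isomorphic.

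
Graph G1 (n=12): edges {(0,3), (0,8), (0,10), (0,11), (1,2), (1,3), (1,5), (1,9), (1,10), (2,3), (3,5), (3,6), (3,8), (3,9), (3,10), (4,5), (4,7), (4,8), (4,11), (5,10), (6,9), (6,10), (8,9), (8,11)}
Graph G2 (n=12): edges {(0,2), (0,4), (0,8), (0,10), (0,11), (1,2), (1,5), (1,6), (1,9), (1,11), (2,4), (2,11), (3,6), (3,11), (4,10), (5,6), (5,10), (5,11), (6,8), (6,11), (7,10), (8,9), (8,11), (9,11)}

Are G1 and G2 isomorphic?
Yes, isomorphic

The graphs are isomorphic.
One valid mapping φ: V(G1) → V(G2): 0→2, 1→6, 2→3, 3→11, 4→10, 5→5, 6→9, 7→7, 8→0, 9→8, 10→1, 11→4

Verify φ preserves adjacency — for each edge of G1, its image is an edge of G2:
  (0,3) → (φ(0),φ(3)) = (2,11) ∈ E(G2) ✓
  (0,8) → (φ(0),φ(8)) = (0,2) ∈ E(G2) ✓
  (0,10) → (φ(0),φ(10)) = (1,2) ∈ E(G2) ✓
  (0,11) → (φ(0),φ(11)) = (2,4) ∈ E(G2) ✓
  (1,2) → (φ(1),φ(2)) = (3,6) ∈ E(G2) ✓
  (1,3) → (φ(1),φ(3)) = (6,11) ∈ E(G2) ✓
  (1,5) → (φ(1),φ(5)) = (5,6) ∈ E(G2) ✓
  (1,9) → (φ(1),φ(9)) = (6,8) ∈ E(G2) ✓
  (1,10) → (φ(1),φ(10)) = (1,6) ∈ E(G2) ✓
  (2,3) → (φ(2),φ(3)) = (3,11) ∈ E(G2) ✓
  (3,5) → (φ(3),φ(5)) = (5,11) ∈ E(G2) ✓
  (3,6) → (φ(3),φ(6)) = (9,11) ∈ E(G2) ✓
  (3,8) → (φ(3),φ(8)) = (0,11) ∈ E(G2) ✓
  (3,9) → (φ(3),φ(9)) = (8,11) ∈ E(G2) ✓
  (3,10) → (φ(3),φ(10)) = (1,11) ∈ E(G2) ✓
  (4,5) → (φ(4),φ(5)) = (5,10) ∈ E(G2) ✓
  (4,7) → (φ(4),φ(7)) = (7,10) ∈ E(G2) ✓
  (4,8) → (φ(4),φ(8)) = (0,10) ∈ E(G2) ✓
  (4,11) → (φ(4),φ(11)) = (4,10) ∈ E(G2) ✓
  (5,10) → (φ(5),φ(10)) = (1,5) ∈ E(G2) ✓
  (6,9) → (φ(6),φ(9)) = (8,9) ∈ E(G2) ✓
  (6,10) → (φ(6),φ(10)) = (1,9) ∈ E(G2) ✓
  (8,9) → (φ(8),φ(9)) = (0,8) ∈ E(G2) ✓
  (8,11) → (φ(8),φ(11)) = (0,4) ∈ E(G2) ✓
All 24 edges of G1 map to edges of G2, and |E(G1)| = |E(G2)| = 24, so φ is a bijection on edges as well as vertices. Hence G1 ≅ G2.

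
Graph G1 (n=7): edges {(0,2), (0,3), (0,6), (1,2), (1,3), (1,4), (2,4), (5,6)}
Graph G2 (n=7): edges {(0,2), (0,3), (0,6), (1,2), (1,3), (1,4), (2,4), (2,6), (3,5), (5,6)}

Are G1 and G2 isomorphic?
No, not isomorphic

The graphs are NOT isomorphic.

Counting edges: G1 has 8 edge(s); G2 has 10 edge(s).
Edge count is an isomorphism invariant (a bijection on vertices induces a bijection on edges), so differing edge counts rule out isomorphism.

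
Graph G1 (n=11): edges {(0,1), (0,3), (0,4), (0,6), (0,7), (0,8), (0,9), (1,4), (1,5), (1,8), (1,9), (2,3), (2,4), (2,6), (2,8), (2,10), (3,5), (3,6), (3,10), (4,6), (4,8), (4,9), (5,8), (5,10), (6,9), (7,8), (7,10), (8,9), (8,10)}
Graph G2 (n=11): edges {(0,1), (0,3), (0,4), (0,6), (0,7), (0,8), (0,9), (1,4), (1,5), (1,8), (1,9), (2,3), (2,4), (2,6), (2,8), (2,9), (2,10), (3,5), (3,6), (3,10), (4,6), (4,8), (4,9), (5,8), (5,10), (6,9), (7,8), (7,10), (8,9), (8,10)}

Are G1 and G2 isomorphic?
No, not isomorphic

The graphs are NOT isomorphic.

Counting edges: G1 has 29 edge(s); G2 has 30 edge(s).
Edge count is an isomorphism invariant (a bijection on vertices induces a bijection on edges), so differing edge counts rule out isomorphism.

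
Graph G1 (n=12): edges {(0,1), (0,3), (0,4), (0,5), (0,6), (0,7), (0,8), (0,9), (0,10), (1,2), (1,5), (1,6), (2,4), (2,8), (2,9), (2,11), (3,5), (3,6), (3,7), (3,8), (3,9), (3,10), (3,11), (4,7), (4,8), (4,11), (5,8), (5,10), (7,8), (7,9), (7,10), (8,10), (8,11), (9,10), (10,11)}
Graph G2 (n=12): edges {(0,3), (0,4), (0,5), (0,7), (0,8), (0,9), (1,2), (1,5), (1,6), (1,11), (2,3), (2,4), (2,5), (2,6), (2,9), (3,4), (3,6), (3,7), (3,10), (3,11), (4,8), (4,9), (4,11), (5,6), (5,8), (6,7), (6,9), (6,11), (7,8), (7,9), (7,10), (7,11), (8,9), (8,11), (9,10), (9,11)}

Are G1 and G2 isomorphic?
No, not isomorphic

The graphs are NOT isomorphic.

Degrees in G1: deg(0)=9, deg(1)=4, deg(2)=5, deg(3)=8, deg(4)=5, deg(5)=5, deg(6)=3, deg(7)=6, deg(8)=8, deg(9)=5, deg(10)=7, deg(11)=5.
Sorted degree sequence of G1: [9, 8, 8, 7, 6, 5, 5, 5, 5, 5, 4, 3].
Degrees in G2: deg(0)=6, deg(1)=4, deg(2)=6, deg(3)=7, deg(4)=6, deg(5)=5, deg(6)=7, deg(7)=7, deg(8)=6, deg(9)=8, deg(10)=3, deg(11)=7.
Sorted degree sequence of G2: [8, 7, 7, 7, 7, 6, 6, 6, 6, 5, 4, 3].
The (sorted) degree sequence is an isomorphism invariant, so since G1 and G2 have different degree sequences they cannot be isomorphic.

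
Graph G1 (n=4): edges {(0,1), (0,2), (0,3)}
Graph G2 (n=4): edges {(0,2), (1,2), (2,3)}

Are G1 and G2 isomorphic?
Yes, isomorphic

The graphs are isomorphic.
One valid mapping φ: V(G1) → V(G2): 0→2, 1→3, 2→1, 3→0

Verify φ preserves adjacency — for each edge of G1, its image is an edge of G2:
  (0,1) → (φ(0),φ(1)) = (2,3) ∈ E(G2) ✓
  (0,2) → (φ(0),φ(2)) = (1,2) ∈ E(G2) ✓
  (0,3) → (φ(0),φ(3)) = (0,2) ∈ E(G2) ✓
All 3 edges of G1 map to edges of G2, and |E(G1)| = |E(G2)| = 3, so φ is a bijection on edges as well as vertices. Hence G1 ≅ G2.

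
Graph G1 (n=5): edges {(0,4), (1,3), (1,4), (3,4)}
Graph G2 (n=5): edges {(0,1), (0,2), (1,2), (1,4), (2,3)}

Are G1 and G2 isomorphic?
No, not isomorphic

The graphs are NOT isomorphic.

Connected components of G1: 2 component(s) with vertex sets [[2], [0, 1, 3, 4]], sizes [1, 4].
Connected components of G2: 1 component(s) with vertex sets [[0, 1, 2, 3, 4]], sizes [5].
The number of connected components (and the multiset of component sizes) is an isomorphism invariant — an isomorphism maps each component of G1 bijectively onto a component of G2. Since G1 has 2 component(s) and G2 has 1, they cannot be isomorphic.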